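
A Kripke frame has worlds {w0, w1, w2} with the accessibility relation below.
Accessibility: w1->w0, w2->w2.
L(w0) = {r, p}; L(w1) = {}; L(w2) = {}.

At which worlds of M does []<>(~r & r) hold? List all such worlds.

w0

Let φ = []<>(~r & r). Evaluate φ at each world:
  w0 (successors ∅): φ is true.
  w1 (successors {w0}): φ is false.
  w2 (successors {w2}): φ is false.
For instance, at w1:
  At w1: []<>(~r & r) requires <>(~r & r) at every successor {w0}.
    <>(~r & r) fails at w0, so []<>(~r & r) is false at w1.
      At w0: no accessible worlds, so <>(~r & r) is false.
Satisfying worlds: {w0}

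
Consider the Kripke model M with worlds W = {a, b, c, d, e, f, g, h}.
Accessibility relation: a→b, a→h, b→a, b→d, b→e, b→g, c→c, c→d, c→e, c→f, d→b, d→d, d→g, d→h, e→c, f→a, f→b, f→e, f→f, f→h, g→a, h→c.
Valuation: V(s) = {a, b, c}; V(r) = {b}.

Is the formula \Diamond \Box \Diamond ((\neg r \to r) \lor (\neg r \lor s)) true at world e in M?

At e: \Diamond \Box \Diamond ((\neg r \to r) \lor (\neg r \lor s)) requires \Box \Diamond ((\neg r \to r) \lor (\neg r \lor s)) at some successor in {c}.
  \Box \Diamond ((\neg r \to r) \lor (\neg r \lor s)) holds at c, so \Diamond \Box \Diamond ((\neg r \to r) \lor (\neg r \lor s)) is true at e.
    At c: \Box \Diamond ((\neg r \to r) \lor (\neg r \lor s)) requires \Diamond ((\neg r \to r) \lor (\neg r \lor s)) at every successor {c, d, e, f}.
      At c: \Diamond ((\neg r \to r) \lor (\neg r \lor s)) is true.
      At d: \Diamond ((\neg r \to r) \lor (\neg r \lor s)) is true.
      At e: \Diamond ((\neg r \to r) \lor (\neg r \lor s)) is true.
      At f: \Diamond ((\neg r \to r) \lor (\neg r \lor s)) is true.
    So \Box \Diamond ((\neg r \to r) \lor (\neg r \lor s)) is true at c.

Yes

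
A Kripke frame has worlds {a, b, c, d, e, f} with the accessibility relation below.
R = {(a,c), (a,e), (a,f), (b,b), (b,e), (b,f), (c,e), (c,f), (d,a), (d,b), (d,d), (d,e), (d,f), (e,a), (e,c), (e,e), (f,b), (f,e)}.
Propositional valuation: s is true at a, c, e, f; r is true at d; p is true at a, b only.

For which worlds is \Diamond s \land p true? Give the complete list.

a, b

Recall that \Diamond ψ holds at a world iff ψ holds at some accessible world.
Let φ = \Diamond s \land p. Evaluate φ at each world:
  a (successors {c, e, f}): φ is true.
  b (successors {b, e, f}): φ is true.
  c (successors {e, f}): φ is false.
  d (successors {a, b, d, e, f}): φ is false.
  e (successors {a, c, e}): φ is false.
  f (successors {b, e}): φ is false.
For instance, at b:
  At b: \Diamond s is true, p is true, so \Diamond s \land p is true.
    At b: \Diamond s requires s at some successor in {b, e, f}.
      s holds at e, so \Diamond s is true at b.
Satisfying worlds: {a, b}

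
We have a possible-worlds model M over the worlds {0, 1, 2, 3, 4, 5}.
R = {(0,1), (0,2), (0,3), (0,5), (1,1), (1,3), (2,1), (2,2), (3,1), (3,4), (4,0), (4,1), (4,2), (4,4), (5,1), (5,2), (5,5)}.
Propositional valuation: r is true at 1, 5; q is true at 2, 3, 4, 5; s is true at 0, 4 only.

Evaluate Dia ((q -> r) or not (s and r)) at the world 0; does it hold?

Yes

At 0: Dia ((q -> r) or not (s and r)) requires (q -> r) or not (s and r) at some successor in {1, 2, 3, 5}.
  (q -> r) or not (s and r) holds at 1, so Dia ((q -> r) or not (s and r)) is true at 0.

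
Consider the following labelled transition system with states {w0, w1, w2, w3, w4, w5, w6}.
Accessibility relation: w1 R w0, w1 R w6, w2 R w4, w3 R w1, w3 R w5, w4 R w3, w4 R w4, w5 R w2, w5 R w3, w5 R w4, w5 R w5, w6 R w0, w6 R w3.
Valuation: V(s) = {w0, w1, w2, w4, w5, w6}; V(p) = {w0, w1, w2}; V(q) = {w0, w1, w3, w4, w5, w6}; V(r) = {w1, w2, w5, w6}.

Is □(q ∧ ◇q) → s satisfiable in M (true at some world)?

Let φ = □(q ∧ ◇q) → s. Evaluate φ at each world:
  w0 (successors ∅): φ is true.
  w1 (successors {w0, w6}): φ is true.
  w2 (successors {w4}): φ is true.
  w3 (successors {w1, w5}): φ is false.
  w4 (successors {w3, w4}): φ is true.
  w5 (successors {w2, w3, w4, w5}): φ is true.
  w6 (successors {w0, w3}): φ is true.
Detail at w0 (witness):
  At w0: □(q ∧ ◇q) is true, s is true, so □(q ∧ ◇q) → s is true.
    At w0: no accessible worlds, so □(q ∧ ◇q) holds vacuously.

Yes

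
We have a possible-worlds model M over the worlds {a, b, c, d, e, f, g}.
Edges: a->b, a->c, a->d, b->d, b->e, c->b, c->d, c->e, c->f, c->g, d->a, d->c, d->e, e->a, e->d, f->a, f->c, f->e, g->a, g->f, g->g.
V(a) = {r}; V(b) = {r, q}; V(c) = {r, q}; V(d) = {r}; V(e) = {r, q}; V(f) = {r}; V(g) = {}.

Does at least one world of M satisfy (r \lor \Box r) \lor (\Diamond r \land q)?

Recall that \Box ψ holds at a world iff ψ holds at every accessible world, and \Diamond ψ holds iff ψ holds at some accessible world.
Let φ = (r \lor \Box r) \lor (\Diamond r \land q). Evaluate φ at each world:
  a (successors {b, c, d}): φ is true.
  b (successors {d, e}): φ is true.
  c (successors {b, d, e, f, g}): φ is true.
  d (successors {a, c, e}): φ is true.
  e (successors {a, d}): φ is true.
  f (successors {a, c, e}): φ is true.
  g (successors {a, f, g}): φ is false.
Detail at a (witness):
  At a: r \lor \Box r is true, \Diamond r \land q is false, so (r \lor \Box r) \lor (\Diamond r \land q) is true.
    At a: r is true, \Box r is true, so r \lor \Box r is true.
      At a: \Box r requires r at every successor {b, c, d}.
        At b: r is true.
        At c: r is true.
        At d: r is true.
      So \Box r is true at a.
    At a: \Diamond r is true, q is false, so \Diamond r \land q is false.
      At a: \Diamond r requires r at some successor in {b, c, d}.
        r holds at b, so \Diamond r is true at a.

Yes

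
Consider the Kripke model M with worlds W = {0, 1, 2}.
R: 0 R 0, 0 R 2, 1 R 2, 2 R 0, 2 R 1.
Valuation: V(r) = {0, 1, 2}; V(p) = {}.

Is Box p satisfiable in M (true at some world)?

No

Let φ = Box p. Evaluate φ at each world:
  0 (successors {0, 2}): φ is false.
  1 (successors {2}): φ is false.
  2 (successors {0, 1}): φ is false.
For instance, at 2:
  At 2: Box p requires p at every successor {0, 1}.
    p fails at 0, so Box p is false at 2.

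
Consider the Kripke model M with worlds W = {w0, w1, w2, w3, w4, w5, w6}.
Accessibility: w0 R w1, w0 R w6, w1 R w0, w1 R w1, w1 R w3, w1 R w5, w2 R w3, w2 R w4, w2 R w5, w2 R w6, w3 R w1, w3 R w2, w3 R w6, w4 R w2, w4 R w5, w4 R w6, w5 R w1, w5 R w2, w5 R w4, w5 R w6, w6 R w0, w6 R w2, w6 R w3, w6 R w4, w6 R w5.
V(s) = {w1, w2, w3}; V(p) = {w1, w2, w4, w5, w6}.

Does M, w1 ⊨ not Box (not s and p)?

At w1: Box (not s and p) is false, so not Box (not s and p) is true.
  At w1: Box (not s and p) requires not s and p at every successor {w0, w1, w3, w5}.
    not s and p fails at w0, so Box (not s and p) is false at w1.

Yes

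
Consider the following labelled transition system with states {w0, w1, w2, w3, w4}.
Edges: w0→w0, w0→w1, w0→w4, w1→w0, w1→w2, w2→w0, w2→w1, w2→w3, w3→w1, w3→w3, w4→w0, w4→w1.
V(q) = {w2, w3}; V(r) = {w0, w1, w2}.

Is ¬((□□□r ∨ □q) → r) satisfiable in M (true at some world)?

No

Let φ = ¬((□□□r ∨ □q) → r). Evaluate φ at each world:
  w0 (successors {w0, w1, w4}): φ is false.
  w1 (successors {w0, w2}): φ is false.
  w2 (successors {w0, w1, w3}): φ is false.
  w3 (successors {w1, w3}): φ is false.
  w4 (successors {w0, w1}): φ is false.
For instance, at w0:
  At w0: (□□□r ∨ □q) → r is true, so ¬((□□□r ∨ □q) → r) is false.
    At w0: □□□r ∨ □q is false, r is true, so (□□□r ∨ □q) → r is true.
      At w0: □□□r is false, □q is false, so □□□r ∨ □q is false.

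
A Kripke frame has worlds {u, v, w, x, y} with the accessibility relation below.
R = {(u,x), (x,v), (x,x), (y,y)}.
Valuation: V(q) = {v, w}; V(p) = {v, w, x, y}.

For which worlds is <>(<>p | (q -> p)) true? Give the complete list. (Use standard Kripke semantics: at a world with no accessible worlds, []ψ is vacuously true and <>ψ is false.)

u, x, y

Let φ = <>(<>p | (q -> p)). Evaluate φ at each world:
  u (successors {x}): φ is true.
  v (successors ∅): φ is false.
  w (successors ∅): φ is false.
  x (successors {v, x}): φ is true.
  y (successors {y}): φ is true.
For instance, at y:
  At y: <>(<>p | (q -> p)) requires <>p | (q -> p) at some successor in {y}.
    <>p | (q -> p) holds at y, so <>(<>p | (q -> p)) is true at y.
      At y: <>p is true, q -> p is true, so <>p | (q -> p) is true.
Satisfying worlds: {u, x, y}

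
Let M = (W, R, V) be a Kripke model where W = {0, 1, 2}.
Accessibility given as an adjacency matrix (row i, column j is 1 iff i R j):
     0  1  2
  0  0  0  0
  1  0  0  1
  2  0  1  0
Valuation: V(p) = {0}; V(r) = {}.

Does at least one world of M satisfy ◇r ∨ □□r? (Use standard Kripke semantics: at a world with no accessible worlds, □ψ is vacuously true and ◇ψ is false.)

Let φ = ◇r ∨ □□r. Evaluate φ at each world:
  0 (successors ∅): φ is true.
  1 (successors {2}): φ is false.
  2 (successors {1}): φ is false.
Detail at 0 (witness):
  At 0: ◇r is false, □□r is true, so ◇r ∨ □□r is true.
    At 0: no accessible worlds, so ◇r is false.
    At 0: no accessible worlds, so □□r holds vacuously.

Yes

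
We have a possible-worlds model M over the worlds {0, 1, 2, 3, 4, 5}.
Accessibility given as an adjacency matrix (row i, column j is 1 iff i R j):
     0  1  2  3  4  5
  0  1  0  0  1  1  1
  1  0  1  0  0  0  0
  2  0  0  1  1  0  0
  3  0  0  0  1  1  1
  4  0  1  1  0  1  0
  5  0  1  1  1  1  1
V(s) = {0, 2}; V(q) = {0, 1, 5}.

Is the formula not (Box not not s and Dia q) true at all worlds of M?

Let φ = not (Box not not s and Dia q). Evaluate φ at each world:
  0 (successors {0, 3, 4, 5}): φ is true.
  1 (successors {1}): φ is true.
  2 (successors {2, 3}): φ is true.
  3 (successors {3, 4, 5}): φ is true.
  4 (successors {1, 2, 4}): φ is true.
  5 (successors {1, 2, 3, 4, 5}): φ is true.
For instance, at 1:
  At 1: Box not not s and Dia q is false, so not (Box not not s and Dia q) is true.
    At 1: Box not not s is false, Dia q is true, so Box not not s and Dia q is false.
      At 1: Box not not s requires not not s at every successor {1}.
        not not s fails at 1, so Box not not s is false at 1.
      At 1: Dia q requires q at some successor in {1}.
        q holds at 1, so Dia q is true at 1.

Yes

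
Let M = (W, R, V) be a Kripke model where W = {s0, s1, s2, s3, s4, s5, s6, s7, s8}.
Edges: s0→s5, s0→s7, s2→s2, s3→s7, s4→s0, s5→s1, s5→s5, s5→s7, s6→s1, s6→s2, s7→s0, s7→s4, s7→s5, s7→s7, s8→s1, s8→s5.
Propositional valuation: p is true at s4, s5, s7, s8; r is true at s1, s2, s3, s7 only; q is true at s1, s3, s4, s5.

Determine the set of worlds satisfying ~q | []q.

Recall that []ψ holds at a world iff ψ holds at every accessible world, and <>ψ holds iff ψ holds at some accessible world.
Let φ = ~q | []q. Evaluate φ at each world:
  s0 (successors {s5, s7}): φ is true.
  s1 (successors ∅): φ is true.
  s2 (successors {s2}): φ is true.
  s3 (successors {s7}): φ is false.
  s4 (successors {s0}): φ is false.
  s5 (successors {s1, s5, s7}): φ is false.
  s6 (successors {s1, s2}): φ is true.
  s7 (successors {s0, s4, s5, s7}): φ is true.
  s8 (successors {s1, s5}): φ is true.
For instance, at s7:
  At s7: ~q is true, []q is false, so ~q | []q is true.
    At s7: []q requires q at every successor {s0, s4, s5, s7}.
      q fails at s0, so []q is false at s7.
Satisfying worlds: {s0, s1, s2, s6, s7, s8}

s0, s1, s2, s6, s7, s8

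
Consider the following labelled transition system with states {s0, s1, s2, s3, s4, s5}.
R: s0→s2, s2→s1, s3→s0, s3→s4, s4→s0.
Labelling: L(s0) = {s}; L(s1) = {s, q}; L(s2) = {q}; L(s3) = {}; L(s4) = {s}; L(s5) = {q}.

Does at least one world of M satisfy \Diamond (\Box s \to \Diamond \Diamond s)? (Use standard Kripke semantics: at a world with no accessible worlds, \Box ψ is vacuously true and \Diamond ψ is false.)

Yes

Let φ = \Diamond (\Box s \to \Diamond \Diamond s). Evaluate φ at each world:
  s0 (successors {s2}): φ is false.
  s1 (successors ∅): φ is false.
  s2 (successors {s1}): φ is false.
  s3 (successors {s0, s4}): φ is true.
  s4 (successors {s0}): φ is true.
  s5 (successors ∅): φ is false.
Detail at s3 (witness):
  At s3: \Diamond (\Box s \to \Diamond \Diamond s) requires \Box s \to \Diamond \Diamond s at some successor in {s0, s4}.
    \Box s \to \Diamond \Diamond s holds at s0, so \Diamond (\Box s \to \Diamond \Diamond s) is true at s3.
      At s0: \Box s is false, \Diamond \Diamond s is true, so \Box s \to \Diamond \Diamond s is true.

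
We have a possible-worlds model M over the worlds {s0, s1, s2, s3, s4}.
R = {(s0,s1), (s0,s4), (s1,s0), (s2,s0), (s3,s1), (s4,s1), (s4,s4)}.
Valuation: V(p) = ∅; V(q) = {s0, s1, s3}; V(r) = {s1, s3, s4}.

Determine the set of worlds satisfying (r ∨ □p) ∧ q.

s1, s3

Let φ = (r ∨ □p) ∧ q. Evaluate φ at each world:
  s0 (successors {s1, s4}): φ is false.
  s1 (successors {s0}): φ is true.
  s2 (successors {s0}): φ is false.
  s3 (successors {s1}): φ is true.
  s4 (successors {s1, s4}): φ is false.
For instance, at s1:
  At s1: r ∨ □p is true, q is true, so (r ∨ □p) ∧ q is true.
    At s1: r is true, □p is false, so r ∨ □p is true.
      At s1: □p requires p at every successor {s0}.
        p fails at s0, so □p is false at s1.
Satisfying worlds: {s1, s3}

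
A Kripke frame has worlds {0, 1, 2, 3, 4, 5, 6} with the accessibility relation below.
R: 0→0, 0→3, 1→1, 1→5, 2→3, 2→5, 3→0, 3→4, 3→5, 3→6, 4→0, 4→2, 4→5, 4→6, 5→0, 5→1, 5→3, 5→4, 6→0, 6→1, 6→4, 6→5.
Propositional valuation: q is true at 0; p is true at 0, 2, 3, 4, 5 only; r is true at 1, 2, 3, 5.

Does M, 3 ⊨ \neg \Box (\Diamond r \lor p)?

Recall that \Box ψ holds at a world iff ψ holds at every accessible world, and \Diamond ψ holds iff ψ holds at some accessible world.
At 3: \Box (\Diamond r \lor p) is true, so \neg \Box (\Diamond r \lor p) is false.
  At 3: \Box (\Diamond r \lor p) requires \Diamond r \lor p at every successor {0, 4, 5, 6}.
    At 0: \Diamond r \lor p is true.
    At 4: \Diamond r \lor p is true.
    At 5: \Diamond r \lor p is true.
    At 6: \Diamond r \lor p is true.
  So \Box (\Diamond r \lor p) is true at 3.

No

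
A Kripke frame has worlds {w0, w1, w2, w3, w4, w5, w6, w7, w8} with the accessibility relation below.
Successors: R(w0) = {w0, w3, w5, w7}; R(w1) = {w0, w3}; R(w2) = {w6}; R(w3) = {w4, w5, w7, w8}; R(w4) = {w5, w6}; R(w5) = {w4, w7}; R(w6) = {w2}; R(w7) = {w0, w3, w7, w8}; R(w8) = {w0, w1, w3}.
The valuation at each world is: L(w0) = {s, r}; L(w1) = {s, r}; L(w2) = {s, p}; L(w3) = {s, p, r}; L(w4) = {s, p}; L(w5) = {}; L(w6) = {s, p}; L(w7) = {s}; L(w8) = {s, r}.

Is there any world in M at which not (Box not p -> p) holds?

Let φ = not (Box not p -> p). Evaluate φ at each world:
  w0 (successors {w0, w3, w5, w7}): φ is false.
  w1 (successors {w0, w3}): φ is false.
  w2 (successors {w6}): φ is false.
  w3 (successors {w4, w5, w7, w8}): φ is false.
  w4 (successors {w5, w6}): φ is false.
  w5 (successors {w4, w7}): φ is false.
  w6 (successors {w2}): φ is false.
  w7 (successors {w0, w3, w7, w8}): φ is false.
  w8 (successors {w0, w1, w3}): φ is false.
For instance, at w2:
  At w2: Box not p -> p is true, so not (Box not p -> p) is false.
    At w2: Box not p is false, p is true, so Box not p -> p is true.
      At w2: Box not p requires not p at every successor {w6}.
        not p fails at w6, so Box not p is false at w2.

No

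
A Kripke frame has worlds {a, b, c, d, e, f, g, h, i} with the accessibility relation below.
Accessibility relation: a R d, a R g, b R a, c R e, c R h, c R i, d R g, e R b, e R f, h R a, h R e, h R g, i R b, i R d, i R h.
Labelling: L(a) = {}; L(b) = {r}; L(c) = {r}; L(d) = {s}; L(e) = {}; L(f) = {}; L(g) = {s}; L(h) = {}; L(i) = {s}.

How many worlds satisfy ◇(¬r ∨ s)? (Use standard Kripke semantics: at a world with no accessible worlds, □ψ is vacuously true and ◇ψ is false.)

7

Let φ = ◇(¬r ∨ s). Evaluate φ at each world:
  a (successors {d, g}): φ is true.
  b (successors {a}): φ is true.
  c (successors {e, h, i}): φ is true.
  d (successors {g}): φ is true.
  e (successors {b, f}): φ is true.
  f (successors ∅): φ is false.
  g (successors ∅): φ is false.
  h (successors {a, e, g}): φ is true.
  i (successors {b, d, h}): φ is true.
For instance, at h:
  At h: ◇(¬r ∨ s) requires ¬r ∨ s at some successor in {a, e, g}.
    ¬r ∨ s holds at a, so ◇(¬r ∨ s) is true at h.
Satisfying worlds: {a, b, c, d, e, h, i}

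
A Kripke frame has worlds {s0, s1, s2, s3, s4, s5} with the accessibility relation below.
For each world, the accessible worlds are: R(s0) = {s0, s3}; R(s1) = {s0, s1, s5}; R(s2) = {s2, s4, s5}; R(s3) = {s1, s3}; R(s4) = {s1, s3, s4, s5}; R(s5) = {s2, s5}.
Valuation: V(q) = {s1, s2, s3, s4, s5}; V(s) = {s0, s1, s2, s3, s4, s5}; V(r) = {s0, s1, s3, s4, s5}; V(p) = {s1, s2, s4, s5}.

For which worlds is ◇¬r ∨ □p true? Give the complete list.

s2, s5

Recall that □ψ holds at a world iff ψ holds at every accessible world, and ◇ψ holds iff ψ holds at some accessible world.
Let φ = ◇¬r ∨ □p. Evaluate φ at each world:
  s0 (successors {s0, s3}): φ is false.
  s1 (successors {s0, s1, s5}): φ is false.
  s2 (successors {s2, s4, s5}): φ is true.
  s3 (successors {s1, s3}): φ is false.
  s4 (successors {s1, s3, s4, s5}): φ is false.
  s5 (successors {s2, s5}): φ is true.
For instance, at s1:
  At s1: ◇¬r is false, □p is false, so ◇¬r ∨ □p is false.
    At s1: ◇¬r requires ¬r at some successor in {s0, s1, s5}.
      At s0: ¬r is false.
      At s1: ¬r is false.
      At s5: ¬r is false.
    So ◇¬r is false at s1.
    At s1: □p requires p at every successor {s0, s1, s5}.
      p fails at s0, so □p is false at s1.
Satisfying worlds: {s2, s5}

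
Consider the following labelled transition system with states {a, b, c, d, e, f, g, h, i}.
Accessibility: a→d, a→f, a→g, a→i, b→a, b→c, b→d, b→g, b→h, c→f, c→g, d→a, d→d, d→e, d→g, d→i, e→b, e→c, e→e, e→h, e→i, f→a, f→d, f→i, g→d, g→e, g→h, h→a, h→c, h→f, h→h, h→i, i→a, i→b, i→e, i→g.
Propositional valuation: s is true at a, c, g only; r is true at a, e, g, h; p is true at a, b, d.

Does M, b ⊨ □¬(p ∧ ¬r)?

Recall that □ψ holds at a world iff ψ holds at every accessible world, and ◇ψ holds iff ψ holds at some accessible world.
At b: □¬(p ∧ ¬r) requires ¬(p ∧ ¬r) at every successor {a, c, d, g, h}.
  ¬(p ∧ ¬r) fails at d, so □¬(p ∧ ¬r) is false at b.

No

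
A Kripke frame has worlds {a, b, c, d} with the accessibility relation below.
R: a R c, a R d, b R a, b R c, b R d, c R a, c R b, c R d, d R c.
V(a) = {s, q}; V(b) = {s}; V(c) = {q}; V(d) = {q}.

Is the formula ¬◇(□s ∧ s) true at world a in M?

Yes

At a: ◇(□s ∧ s) is false, so ¬◇(□s ∧ s) is true.
  At a: ◇(□s ∧ s) requires □s ∧ s at some successor in {c, d}.
    At c: □s ∧ s is false.
    At d: □s ∧ s is false.
  So ◇(□s ∧ s) is false at a.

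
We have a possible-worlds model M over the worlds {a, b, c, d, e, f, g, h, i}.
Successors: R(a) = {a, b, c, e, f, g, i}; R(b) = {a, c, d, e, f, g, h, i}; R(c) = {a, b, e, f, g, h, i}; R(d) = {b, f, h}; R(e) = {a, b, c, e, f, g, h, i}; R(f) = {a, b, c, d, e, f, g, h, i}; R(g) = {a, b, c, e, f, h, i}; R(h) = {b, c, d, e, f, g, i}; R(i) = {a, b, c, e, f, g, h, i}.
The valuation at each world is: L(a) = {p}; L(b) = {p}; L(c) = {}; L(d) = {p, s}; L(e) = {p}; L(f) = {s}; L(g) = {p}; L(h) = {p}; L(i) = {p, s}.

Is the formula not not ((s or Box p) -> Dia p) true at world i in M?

Yes

Recall that Box ψ holds at a world iff ψ holds at every accessible world, and Dia ψ holds iff ψ holds at some accessible world.
At i: not ((s or Box p) -> Dia p) is false, so not not ((s or Box p) -> Dia p) is true.
  At i: (s or Box p) -> Dia p is true, so not ((s or Box p) -> Dia p) is false.
    At i: s or Box p is true, Dia p is true, so (s or Box p) -> Dia p is true.
      At i: s is true, Box p is false, so s or Box p is true.
      At i: Dia p requires p at some successor in {a, b, c, e, f, g, h, i}.
        p holds at a, so Dia p is true at i.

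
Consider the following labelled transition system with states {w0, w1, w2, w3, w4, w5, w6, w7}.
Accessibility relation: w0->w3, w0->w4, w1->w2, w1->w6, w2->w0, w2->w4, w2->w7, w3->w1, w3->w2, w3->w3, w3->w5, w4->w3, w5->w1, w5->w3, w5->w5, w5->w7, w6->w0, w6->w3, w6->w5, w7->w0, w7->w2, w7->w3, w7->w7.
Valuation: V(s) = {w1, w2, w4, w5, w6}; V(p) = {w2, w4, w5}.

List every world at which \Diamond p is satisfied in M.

Let φ = \Diamond p. Evaluate φ at each world:
  w0 (successors {w3, w4}): φ is true.
  w1 (successors {w2, w6}): φ is true.
  w2 (successors {w0, w4, w7}): φ is true.
  w3 (successors {w1, w2, w3, w5}): φ is true.
  w4 (successors {w3}): φ is false.
  w5 (successors {w1, w3, w5, w7}): φ is true.
  w6 (successors {w0, w3, w5}): φ is true.
  w7 (successors {w0, w2, w3, w7}): φ is true.
For instance, at w4:
  At w4: \Diamond p requires p at some successor in {w3}.
    At w3: p is false.
  So \Diamond p is false at w4.
Satisfying worlds: {w0, w1, w2, w3, w5, w6, w7}

w0, w1, w2, w3, w5, w6, w7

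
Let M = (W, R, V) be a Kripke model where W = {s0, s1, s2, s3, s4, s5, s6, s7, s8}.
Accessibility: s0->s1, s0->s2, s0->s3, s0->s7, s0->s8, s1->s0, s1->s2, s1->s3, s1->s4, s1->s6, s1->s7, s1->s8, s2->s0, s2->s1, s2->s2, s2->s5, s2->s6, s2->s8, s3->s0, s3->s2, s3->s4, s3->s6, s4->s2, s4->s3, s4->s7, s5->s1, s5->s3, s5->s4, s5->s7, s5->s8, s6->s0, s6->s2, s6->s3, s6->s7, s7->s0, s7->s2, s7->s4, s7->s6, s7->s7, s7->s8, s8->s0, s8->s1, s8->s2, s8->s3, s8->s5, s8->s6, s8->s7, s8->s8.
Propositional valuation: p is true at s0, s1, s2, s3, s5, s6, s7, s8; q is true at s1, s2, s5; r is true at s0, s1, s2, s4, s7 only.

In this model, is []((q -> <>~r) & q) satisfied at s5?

At s5: []((q -> <>~r) & q) requires (q -> <>~r) & q at every successor {s1, s3, s4, s7, s8}.
  (q -> <>~r) & q fails at s3, so []((q -> <>~r) & q) is false at s5.
    At s3: q -> <>~r is true, q is false, so (q -> <>~r) & q is false.
      At s3: q is false, <>~r is true, so q -> <>~r is true.

No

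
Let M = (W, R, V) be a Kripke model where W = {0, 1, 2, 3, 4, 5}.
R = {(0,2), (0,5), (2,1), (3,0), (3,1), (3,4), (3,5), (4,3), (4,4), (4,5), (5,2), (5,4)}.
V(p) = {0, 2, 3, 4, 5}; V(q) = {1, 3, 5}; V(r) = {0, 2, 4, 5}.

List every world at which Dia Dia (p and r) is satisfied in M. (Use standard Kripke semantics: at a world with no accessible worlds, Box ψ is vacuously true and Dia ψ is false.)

0, 3, 4, 5

Let φ = Dia Dia (p and r). Evaluate φ at each world:
  0 (successors {2, 5}): φ is true.
  1 (successors ∅): φ is false.
  2 (successors {1}): φ is false.
  3 (successors {0, 1, 4, 5}): φ is true.
  4 (successors {3, 4, 5}): φ is true.
  5 (successors {2, 4}): φ is true.
For instance, at 5:
  At 5: Dia Dia (p and r) requires Dia (p and r) at some successor in {2, 4}.
    Dia (p and r) holds at 4, so Dia Dia (p and r) is true at 5.
      At 4: Dia (p and r) requires p and r at some successor in {3, 4, 5}.
        p and r holds at 4, so Dia (p and r) is true at 4.
Satisfying worlds: {0, 3, 4, 5}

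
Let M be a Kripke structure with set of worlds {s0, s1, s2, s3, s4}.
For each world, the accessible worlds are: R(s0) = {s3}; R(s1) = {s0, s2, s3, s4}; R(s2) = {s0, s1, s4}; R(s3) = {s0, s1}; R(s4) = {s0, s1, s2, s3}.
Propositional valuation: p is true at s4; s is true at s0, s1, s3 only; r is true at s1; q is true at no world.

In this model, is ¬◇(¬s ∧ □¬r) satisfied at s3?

Yes

At s3: ◇(¬s ∧ □¬r) is false, so ¬◇(¬s ∧ □¬r) is true.
  At s3: ◇(¬s ∧ □¬r) requires ¬s ∧ □¬r at some successor in {s0, s1}.
    At s0: ¬s ∧ □¬r is false.
    At s1: ¬s ∧ □¬r is false.
  So ◇(¬s ∧ □¬r) is false at s3.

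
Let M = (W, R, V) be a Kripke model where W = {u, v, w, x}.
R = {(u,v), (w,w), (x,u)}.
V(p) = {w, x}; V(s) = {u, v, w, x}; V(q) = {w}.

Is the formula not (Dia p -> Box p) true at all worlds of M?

No

Recall that Box ψ holds at a world iff ψ holds at every accessible world, and Dia ψ holds iff ψ holds at some accessible world.
Let φ = not (Dia p -> Box p). Evaluate φ at each world:
  u (successors {v}): φ is false.
  v (successors ∅): φ is false.
  w (successors {w}): φ is false.
  x (successors {u}): φ is false.
Detail at u (counterexample):
  At u: Dia p -> Box p is true, so not (Dia p -> Box p) is false.
    At u: Dia p is false, Box p is false, so Dia p -> Box p is true.
      At u: Dia p requires p at some successor in {v}.
        At v: p is false.
      So Dia p is false at u.
      At u: Box p requires p at every successor {v}.
        p fails at v, so Box p is false at u.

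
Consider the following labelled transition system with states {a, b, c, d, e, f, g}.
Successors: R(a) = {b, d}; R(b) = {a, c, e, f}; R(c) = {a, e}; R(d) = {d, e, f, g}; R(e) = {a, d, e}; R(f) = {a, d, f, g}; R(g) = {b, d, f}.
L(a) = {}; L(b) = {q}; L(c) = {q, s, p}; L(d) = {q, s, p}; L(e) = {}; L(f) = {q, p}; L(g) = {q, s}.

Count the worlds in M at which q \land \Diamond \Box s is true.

0

Recall that \Box ψ holds at a world iff ψ holds at every accessible world, and \Diamond ψ holds iff ψ holds at some accessible world.
Let φ = q \land \Diamond \Box s. Evaluate φ at each world:
  a (successors {b, d}): φ is false.
  b (successors {a, c, e, f}): φ is false.
  c (successors {a, e}): φ is false.
  d (successors {d, e, f, g}): φ is false.
  e (successors {a, d, e}): φ is false.
  f (successors {a, d, f, g}): φ is false.
  g (successors {b, d, f}): φ is false.
For instance, at e:
  At e: q is false, \Diamond \Box s is false, so q \land \Diamond \Box s is false.
    At e: \Diamond \Box s requires \Box s at some successor in {a, d, e}.
      At a: \Box s is false.
      At d: \Box s is false.
      At e: \Box s is false.
    So \Diamond \Box s is false at e.
Satisfying worlds: none.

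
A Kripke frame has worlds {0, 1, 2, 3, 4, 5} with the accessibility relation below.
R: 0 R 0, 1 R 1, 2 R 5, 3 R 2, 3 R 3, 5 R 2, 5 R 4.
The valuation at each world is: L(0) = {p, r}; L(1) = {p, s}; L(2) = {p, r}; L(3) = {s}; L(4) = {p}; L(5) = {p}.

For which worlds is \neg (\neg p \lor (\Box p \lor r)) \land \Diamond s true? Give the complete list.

none

Recall that \Box ψ holds at a world iff ψ holds at every accessible world, and \Diamond ψ holds iff ψ holds at some accessible world.
Let φ = \neg (\neg p \lor (\Box p \lor r)) \land \Diamond s. Evaluate φ at each world:
  0 (successors {0}): φ is false.
  1 (successors {1}): φ is false.
  2 (successors {5}): φ is false.
  3 (successors {2, 3}): φ is false.
  4 (successors ∅): φ is false.
  5 (successors {2, 4}): φ is false.
For instance, at 0:
  At 0: \neg (\neg p \lor (\Box p \lor r)) is false, \Diamond s is false, so \neg (\neg p \lor (\Box p \lor r)) \land \Diamond s is false.
    At 0: \neg p \lor (\Box p \lor r) is true, so \neg (\neg p \lor (\Box p \lor r)) is false.
      At 0: \neg p is false, \Box p \lor r is true, so \neg p \lor (\Box p \lor r) is true.
    At 0: \Diamond s requires s at some successor in {0}.
      At 0: s is false.
    So \Diamond s is false at 0.
Satisfying worlds: none.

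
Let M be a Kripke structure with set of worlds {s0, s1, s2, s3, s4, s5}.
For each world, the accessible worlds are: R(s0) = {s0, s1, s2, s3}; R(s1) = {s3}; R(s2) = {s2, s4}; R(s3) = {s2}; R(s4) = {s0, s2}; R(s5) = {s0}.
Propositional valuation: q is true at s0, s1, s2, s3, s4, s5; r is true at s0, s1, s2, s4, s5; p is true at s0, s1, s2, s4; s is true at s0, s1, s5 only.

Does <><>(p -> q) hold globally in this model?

Yes

Let φ = <><>(p -> q). Evaluate φ at each world:
  s0 (successors {s0, s1, s2, s3}): φ is true.
  s1 (successors {s3}): φ is true.
  s2 (successors {s2, s4}): φ is true.
  s3 (successors {s2}): φ is true.
  s4 (successors {s0, s2}): φ is true.
  s5 (successors {s0}): φ is true.
For instance, at s1:
  At s1: <><>(p -> q) requires <>(p -> q) at some successor in {s3}.
    <>(p -> q) holds at s3, so <><>(p -> q) is true at s1.
      At s3: <>(p -> q) requires p -> q at some successor in {s2}.
        p -> q holds at s2, so <>(p -> q) is true at s3.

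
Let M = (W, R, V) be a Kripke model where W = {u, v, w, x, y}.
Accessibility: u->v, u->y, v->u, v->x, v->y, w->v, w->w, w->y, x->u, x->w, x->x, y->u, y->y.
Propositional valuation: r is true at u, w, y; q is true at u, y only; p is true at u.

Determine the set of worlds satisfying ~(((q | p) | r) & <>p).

u, v, w, x

Let φ = ~(((q | p) | r) & <>p). Evaluate φ at each world:
  u (successors {v, y}): φ is true.
  v (successors {u, x, y}): φ is true.
  w (successors {v, w, y}): φ is true.
  x (successors {u, w, x}): φ is true.
  y (successors {u, y}): φ is false.
For instance, at v:
  At v: ((q | p) | r) & <>p is false, so ~(((q | p) | r) & <>p) is true.
    At v: (q | p) | r is false, <>p is true, so ((q | p) | r) & <>p is false.
      At v: <>p requires p at some successor in {u, x, y}.
        p holds at u, so <>p is true at v.
Satisfying worlds: {u, v, w, x}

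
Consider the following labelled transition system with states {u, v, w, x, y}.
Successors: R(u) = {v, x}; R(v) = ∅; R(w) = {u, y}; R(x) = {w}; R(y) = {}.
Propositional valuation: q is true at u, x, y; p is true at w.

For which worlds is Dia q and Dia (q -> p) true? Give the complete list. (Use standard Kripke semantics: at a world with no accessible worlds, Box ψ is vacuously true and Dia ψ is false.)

u

Let φ = Dia q and Dia (q -> p). Evaluate φ at each world:
  u (successors {v, x}): φ is true.
  v (successors ∅): φ is false.
  w (successors {u, y}): φ is false.
  x (successors {w}): φ is false.
  y (successors ∅): φ is false.
For instance, at u:
  At u: Dia q is true, Dia (q -> p) is true, so Dia q and Dia (q -> p) is true.
    At u: Dia q requires q at some successor in {v, x}.
      q holds at x, so Dia q is true at u.
    At u: Dia (q -> p) requires q -> p at some successor in {v, x}.
      q -> p holds at v, so Dia (q -> p) is true at u.
Satisfying worlds: {u}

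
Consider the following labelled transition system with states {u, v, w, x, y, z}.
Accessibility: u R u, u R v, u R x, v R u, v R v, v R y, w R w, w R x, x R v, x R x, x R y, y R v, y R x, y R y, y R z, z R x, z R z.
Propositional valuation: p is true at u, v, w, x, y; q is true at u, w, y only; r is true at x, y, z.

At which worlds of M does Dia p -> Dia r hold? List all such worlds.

Let φ = Dia p -> Dia r. Evaluate φ at each world:
  u (successors {u, v, x}): φ is true.
  v (successors {u, v, y}): φ is true.
  w (successors {w, x}): φ is true.
  x (successors {v, x, y}): φ is true.
  y (successors {v, x, y, z}): φ is true.
  z (successors {x, z}): φ is true.
For instance, at x:
  At x: Dia p is true, Dia r is true, so Dia p -> Dia r is true.
    At x: Dia p requires p at some successor in {v, x, y}.
      p holds at v, so Dia p is true at x.
    At x: Dia r requires r at some successor in {v, x, y}.
      r holds at x, so Dia r is true at x.
Satisfying worlds: {u, v, w, x, y, z}

u, v, w, x, y, z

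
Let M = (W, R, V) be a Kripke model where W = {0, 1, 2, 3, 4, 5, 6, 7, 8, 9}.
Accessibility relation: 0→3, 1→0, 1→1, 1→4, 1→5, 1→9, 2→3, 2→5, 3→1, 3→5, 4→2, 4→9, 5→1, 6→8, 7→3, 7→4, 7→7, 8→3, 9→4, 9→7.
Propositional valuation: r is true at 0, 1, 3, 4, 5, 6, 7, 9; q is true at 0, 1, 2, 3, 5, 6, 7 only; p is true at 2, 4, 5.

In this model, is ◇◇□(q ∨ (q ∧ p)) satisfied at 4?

At 4: ◇◇□(q ∨ (q ∧ p)) requires ◇□(q ∨ (q ∧ p)) at some successor in {2, 9}.
  ◇□(q ∨ (q ∧ p)) holds at 2, so ◇◇□(q ∨ (q ∧ p)) is true at 4.
    At 2: ◇□(q ∨ (q ∧ p)) requires □(q ∨ (q ∧ p)) at some successor in {3, 5}.
      □(q ∨ (q ∧ p)) holds at 3, so ◇□(q ∨ (q ∧ p)) is true at 2.

Yes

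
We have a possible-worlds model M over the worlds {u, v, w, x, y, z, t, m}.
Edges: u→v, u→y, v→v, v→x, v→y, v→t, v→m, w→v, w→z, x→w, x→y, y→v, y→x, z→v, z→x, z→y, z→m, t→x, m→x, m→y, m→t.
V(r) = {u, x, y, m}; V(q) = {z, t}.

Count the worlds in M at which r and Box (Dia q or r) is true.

3

Let φ = r and Box (Dia q or r). Evaluate φ at each world:
  u (successors {v, y}): φ is true.
  v (successors {v, x, y, t, m}): φ is false.
  w (successors {v, z}): φ is false.
  x (successors {w, y}): φ is true.
  y (successors {v, x}): φ is true.
  z (successors {v, x, y, m}): φ is false.
  t (successors {x}): φ is false.
  m (successors {x, y, t}): φ is false.
For instance, at z:
  At z: r is false, Box (Dia q or r) is true, so r and Box (Dia q or r) is false.
    At z: Box (Dia q or r) requires Dia q or r at every successor {v, x, y, m}.
      At v: Dia q or r is true.
      At x: Dia q or r is true.
      At y: Dia q or r is true.
      At m: Dia q or r is true.
    So Box (Dia q or r) is true at z.
Satisfying worlds: {u, x, y}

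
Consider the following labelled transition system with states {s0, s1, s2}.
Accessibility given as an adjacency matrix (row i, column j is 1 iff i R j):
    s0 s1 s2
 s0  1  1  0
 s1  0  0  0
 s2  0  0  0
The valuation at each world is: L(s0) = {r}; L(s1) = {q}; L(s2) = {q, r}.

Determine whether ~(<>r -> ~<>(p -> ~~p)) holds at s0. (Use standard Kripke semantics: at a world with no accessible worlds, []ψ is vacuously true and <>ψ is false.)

Recall that <>ψ holds at a world iff ψ holds at some accessible world.
At s0: <>r -> ~<>(p -> ~~p) is false, so ~(<>r -> ~<>(p -> ~~p)) is true.
  At s0: <>r is true, ~<>(p -> ~~p) is false, so <>r -> ~<>(p -> ~~p) is false.
    At s0: <>r requires r at some successor in {s0, s1}.
      r holds at s0, so <>r is true at s0.
    At s0: <>(p -> ~~p) is true, so ~<>(p -> ~~p) is false.
      At s0: <>(p -> ~~p) requires p -> ~~p at some successor in {s0, s1}.
        p -> ~~p holds at s0, so <>(p -> ~~p) is true at s0.

Yes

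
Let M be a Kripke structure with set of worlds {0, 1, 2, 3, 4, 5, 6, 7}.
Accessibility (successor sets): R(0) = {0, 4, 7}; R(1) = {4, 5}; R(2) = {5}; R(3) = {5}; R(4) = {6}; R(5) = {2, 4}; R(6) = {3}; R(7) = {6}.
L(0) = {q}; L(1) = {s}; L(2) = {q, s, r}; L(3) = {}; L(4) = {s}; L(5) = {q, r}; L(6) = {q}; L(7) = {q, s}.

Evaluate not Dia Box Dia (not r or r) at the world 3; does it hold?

Recall that Box ψ holds at a world iff ψ holds at every accessible world, and Dia ψ holds iff ψ holds at some accessible world.
At 3: Dia Box Dia (not r or r) is true, so not Dia Box Dia (not r or r) is false.
  At 3: Dia Box Dia (not r or r) requires Box Dia (not r or r) at some successor in {5}.
    Box Dia (not r or r) holds at 5, so Dia Box Dia (not r or r) is true at 3.
      At 5: Box Dia (not r or r) requires Dia (not r or r) at every successor {2, 4}.
        At 2: Dia (not r or r) is true.
        At 4: Dia (not r or r) is true.
      So Box Dia (not r or r) is true at 5.

No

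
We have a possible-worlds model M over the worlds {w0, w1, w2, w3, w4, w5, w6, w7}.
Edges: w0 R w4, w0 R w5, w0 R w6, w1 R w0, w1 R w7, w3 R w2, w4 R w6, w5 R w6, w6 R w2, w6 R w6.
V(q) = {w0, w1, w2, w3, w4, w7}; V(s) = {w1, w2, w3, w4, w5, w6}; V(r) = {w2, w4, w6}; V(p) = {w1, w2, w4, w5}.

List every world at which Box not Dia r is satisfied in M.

w2, w3, w7

Let φ = Box not Dia r. Evaluate φ at each world:
  w0 (successors {w4, w5, w6}): φ is false.
  w1 (successors {w0, w7}): φ is false.
  w2 (successors ∅): φ is true.
  w3 (successors {w2}): φ is true.
  w4 (successors {w6}): φ is false.
  w5 (successors {w6}): φ is false.
  w6 (successors {w2, w6}): φ is false.
  w7 (successors ∅): φ is true.
For instance, at w1:
  At w1: Box not Dia r requires not Dia r at every successor {w0, w7}.
    not Dia r fails at w0, so Box not Dia r is false at w1.
      At w0: Dia r is true, so not Dia r is false.
Satisfying worlds: {w2, w3, w7}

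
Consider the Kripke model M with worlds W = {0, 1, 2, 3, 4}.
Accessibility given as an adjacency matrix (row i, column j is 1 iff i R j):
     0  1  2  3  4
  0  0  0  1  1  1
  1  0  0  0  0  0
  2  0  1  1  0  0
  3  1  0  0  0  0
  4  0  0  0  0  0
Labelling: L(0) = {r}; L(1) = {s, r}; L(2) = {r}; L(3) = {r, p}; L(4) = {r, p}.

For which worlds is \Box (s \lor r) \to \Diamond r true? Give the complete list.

Let φ = \Box (s \lor r) \to \Diamond r. Evaluate φ at each world:
  0 (successors {2, 3, 4}): φ is true.
  1 (successors ∅): φ is false.
  2 (successors {1, 2}): φ is true.
  3 (successors {0}): φ is true.
  4 (successors ∅): φ is false.
For instance, at 0:
  At 0: \Box (s \lor r) is true, \Diamond r is true, so \Box (s \lor r) \to \Diamond r is true.
    At 0: \Box (s \lor r) requires s \lor r at every successor {2, 3, 4}.
      At 2: s \lor r is true.
      At 3: s \lor r is true.
      At 4: s \lor r is true.
    So \Box (s \lor r) is true at 0.
    At 0: \Diamond r requires r at some successor in {2, 3, 4}.
      r holds at 2, so \Diamond r is true at 0.
Satisfying worlds: {0, 2, 3}

0, 2, 3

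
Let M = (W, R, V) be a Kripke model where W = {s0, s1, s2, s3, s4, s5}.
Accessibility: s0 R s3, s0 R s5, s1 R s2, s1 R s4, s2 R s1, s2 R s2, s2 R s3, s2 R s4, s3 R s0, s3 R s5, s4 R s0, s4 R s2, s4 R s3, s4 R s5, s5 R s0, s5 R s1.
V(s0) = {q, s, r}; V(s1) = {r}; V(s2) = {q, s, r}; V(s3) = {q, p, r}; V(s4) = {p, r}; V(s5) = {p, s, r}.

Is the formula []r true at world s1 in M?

At s1: []r requires r at every successor {s2, s4}.
  At s2: r is true.
  At s4: r is true.
So []r is true at s1.

Yes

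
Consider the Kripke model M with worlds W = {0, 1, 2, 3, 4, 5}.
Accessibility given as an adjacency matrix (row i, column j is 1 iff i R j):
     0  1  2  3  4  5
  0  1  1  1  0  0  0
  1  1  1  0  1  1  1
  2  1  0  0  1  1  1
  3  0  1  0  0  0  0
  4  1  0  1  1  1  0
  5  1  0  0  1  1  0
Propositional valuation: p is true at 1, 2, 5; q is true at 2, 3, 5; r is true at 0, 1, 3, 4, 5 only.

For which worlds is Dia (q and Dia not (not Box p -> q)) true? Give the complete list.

Let φ = Dia (q and Dia not (not Box p -> q)). Evaluate φ at each world:
  0 (successors {0, 1, 2}): φ is true.
  1 (successors {0, 1, 3, 4, 5}): φ is true.
  2 (successors {0, 3, 4, 5}): φ is true.
  3 (successors {1}): φ is false.
  4 (successors {0, 2, 3, 4}): φ is true.
  5 (successors {0, 3, 4}): φ is true.
For instance, at 5:
  At 5: Dia (q and Dia not (not Box p -> q)) requires q and Dia not (not Box p -> q) at some successor in {0, 3, 4}.
    q and Dia not (not Box p -> q) holds at 3, so Dia (q and Dia not (not Box p -> q)) is true at 5.
      At 3: q is true, Dia not (not Box p -> q) is true, so q and Dia not (not Box p -> q) is true.
Satisfying worlds: {0, 1, 2, 4, 5}

0, 1, 2, 4, 5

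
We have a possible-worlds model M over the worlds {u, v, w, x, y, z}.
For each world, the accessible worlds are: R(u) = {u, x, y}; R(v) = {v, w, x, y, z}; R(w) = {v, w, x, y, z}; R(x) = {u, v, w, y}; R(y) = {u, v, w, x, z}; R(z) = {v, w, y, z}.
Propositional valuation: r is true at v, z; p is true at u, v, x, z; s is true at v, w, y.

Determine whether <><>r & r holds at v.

Yes

At v: <><>r is true, r is true, so <><>r & r is true.
  At v: <><>r requires <>r at some successor in {v, w, x, y, z}.
    <>r holds at v, so <><>r is true at v.
      At v: <>r requires r at some successor in {v, w, x, y, z}.
        r holds at v, so <>r is true at v.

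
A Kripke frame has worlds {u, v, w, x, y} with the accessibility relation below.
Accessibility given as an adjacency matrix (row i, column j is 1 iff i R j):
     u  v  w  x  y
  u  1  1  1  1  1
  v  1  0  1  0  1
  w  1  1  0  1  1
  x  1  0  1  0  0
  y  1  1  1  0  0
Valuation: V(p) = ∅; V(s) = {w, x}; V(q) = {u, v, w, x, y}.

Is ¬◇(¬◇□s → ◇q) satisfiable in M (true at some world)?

Let φ = ¬◇(¬◇□s → ◇q). Evaluate φ at each world:
  u (successors {u, v, w, x, y}): φ is false.
  v (successors {u, w, y}): φ is false.
  w (successors {u, v, x, y}): φ is false.
  x (successors {u, w}): φ is false.
  y (successors {u, v, w}): φ is false.
For instance, at w:
  At w: ◇(¬◇□s → ◇q) is true, so ¬◇(¬◇□s → ◇q) is false.
    At w: ◇(¬◇□s → ◇q) requires ¬◇□s → ◇q at some successor in {u, v, x, y}.
      ¬◇□s → ◇q holds at u, so ◇(¬◇□s → ◇q) is true at w.

No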